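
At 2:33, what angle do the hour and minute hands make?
Hour hand position: 2 x 30 + 33 x 0.5 = 76.5 degrees
Minute hand position: 33 x 6 = 198 degrees
Difference: |76.5 - 198| = 121.5 degrees
The angle between the hands is 121.5 degrees

Final answer: 121.5 degrees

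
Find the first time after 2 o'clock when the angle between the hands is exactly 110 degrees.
At t minutes past 2:00, the hour hand is at 30 x 2 + 0.5t degrees and the minute hand is at 6t degrees.
The smaller angle between them is 110 degrees when |30H - 5.5t| = 110 or |30H - 5.5t| = 250.
With H = 2, solve 30 x 2 - 5.5t = +/- target for each target:
  t = (30 x 2 - 110) / 5.5 = -9.09 (outside (0, 60))
  t = (30 x 2 + 110) / 5.5 = 30.91
  t = (30 x 2 - 250) / 5.5 = -34.55 (outside (0, 60))
  t = (30 x 2 + 250) / 5.5 = 56.36
Valid solutions in (0, 60): {30.91, 56.36} minutes.
The first occurrence is t = 30.91 minutes.
The hands form a 110-degree angle at 30.91 minutes past 2:00.

Final answer: 30.91 minutes past 2:00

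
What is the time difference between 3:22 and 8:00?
From 3:22 to 8:00:
(8 x 60 + 0) - (3 x 60 + 22) = 480 - 202 = 278 minutes
= 4 hours and 38 minutes

Final answer: 4 hours and 38 minutes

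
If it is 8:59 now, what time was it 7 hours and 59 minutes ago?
Starting time: 8:59 = 539 total minutes past 12:00
Subtracting: 7 hours and 59 minutes = 479 minutes
539 - 479 = 60 minutes
= 1 hour past 12:00 = 1:00

Final answer: 1:00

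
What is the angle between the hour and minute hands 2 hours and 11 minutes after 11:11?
First find the time 2 hours and 11 minutes after 11:11.
Total minutes: 11 x 60 + 11 + 2 x 60 + 11 = 802.
802 mod 720 = 82 minutes = 1:22.
Now compute the angle at 1:22:
Hour hand: 1 x 30 + 22 x 0.5 = 41 degrees
Minute hand: 22 x 6 = 132 degrees
Difference: |41 - 132| = 91 degrees
The angle is 91 degrees

Final answer: 91 degrees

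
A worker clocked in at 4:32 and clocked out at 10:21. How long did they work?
From 4:32 to 10:21:
(10 x 60 + 21) - (4 x 60 + 32) = 621 - 272 = 349 minutes
= 5 hours and 49 minutes

Final answer: 5 hours and 49 minutes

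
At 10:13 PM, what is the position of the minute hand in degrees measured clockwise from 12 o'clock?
The minute hand moves 6 degrees per minute.
At 10:13: 13 x 6 = 78 degrees

Final answer: 78 degrees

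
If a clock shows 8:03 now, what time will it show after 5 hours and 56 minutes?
Starting time: 8:03
Adding 56 minutes to 3 minutes: 3 + 56 = 59 minutes
Adding 5 hours: 8 + 5 = 13 - 12 = 1
Final time: 1:59

Final answer: 1:59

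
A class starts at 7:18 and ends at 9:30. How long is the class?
From 7:18 to 9:30:
(9 x 60 + 30) - (7 x 60 + 18) = 570 - 438 = 132 minutes
= 2 hours and 12 minutes

Final answer: 2 hours and 12 minutes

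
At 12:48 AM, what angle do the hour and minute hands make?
Hour hand position: 0 x 30 + 48 x 0.5 = 24 degrees
Minute hand position: 48 x 6 = 288 degrees
Difference: |24 - 288| = 264 degrees
Since 264 > 180, the smaller angle is 360 - 264 = 96 degrees

Final answer: 96 degrees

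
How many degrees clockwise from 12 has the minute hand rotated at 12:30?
The minute hand moves 6 degrees per minute.
At 12:30: 30 x 6 = 180 degrees

Final answer: 180 degrees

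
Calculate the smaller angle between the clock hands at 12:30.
Hour hand position: 0 x 30 + 30 x 0.5 = 15 degrees
Minute hand position: 30 x 6 = 180 degrees
Difference: |15 - 180| = 165 degrees
The angle between the hands is 165 degrees

Final answer: 165 degrees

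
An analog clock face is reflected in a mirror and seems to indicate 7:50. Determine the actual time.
Reflection across the vertical (12-6) axis maps a hand at angle A degrees to (360 - A) degrees, which sends a reading of T minutes past 12:00 to (720 - T) minutes past 12:00.
Mirror reads 7:50 = 470 minutes past 12:00.
Actual time: (720 - 470) mod 720 = 250 minutes = 4:10.

Final answer: 4:10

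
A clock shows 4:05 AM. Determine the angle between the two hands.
Hour hand position: 4 x 30 + 5 x 0.5 = 122.5 degrees
Minute hand position: 5 x 6 = 30 degrees
Difference: |122.5 - 30| = 92.5 degrees
The angle between the hands is 92.5 degrees

Final answer: 92.5 degrees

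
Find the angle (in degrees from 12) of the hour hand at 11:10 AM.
The hour hand moves 30 degrees per hour and 0.5 degrees per minute.
At 11:10: (11) x 30 + 10 x 0.5 = 330 + 5 = 335 degrees

Final answer: 335 degrees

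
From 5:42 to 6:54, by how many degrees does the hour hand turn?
The hour hand moves 0.5 degrees per minute.
Time elapsed: 6:54 - 5:42 = 72 minutes
Angular displacement: 72 x 0.5 = 36 degrees

Final answer: 36 degrees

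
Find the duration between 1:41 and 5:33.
From 1:41 to 5:33:
(5 x 60 + 33) - (1 x 60 + 41) = 333 - 101 = 232 minutes
= 3 hours and 52 minutes

Final answer: 3 hours and 52 minutes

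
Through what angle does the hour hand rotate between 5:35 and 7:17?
The hour hand moves 0.5 degrees per minute.
Time elapsed: 7:17 - 5:35 = 102 minutes
Angular displacement: 102 x 0.5 = 51 degrees

Final answer: 51 degrees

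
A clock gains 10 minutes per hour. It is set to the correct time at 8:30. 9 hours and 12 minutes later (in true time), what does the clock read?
For every 60 true minutes, the faulty clock advances 60 + 10 = 70 minutes.
True elapsed: 9 hours and 12 minutes = 552 minutes.
Faulty clock advances: 552 x 70/60 = 644 minutes (drift: 92 minutes ahead).
Shown time: 8:30 + 644 minutes = 7:14.

Final answer: 7:14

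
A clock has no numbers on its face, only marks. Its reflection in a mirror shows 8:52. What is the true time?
Reflection across the vertical (12-6) axis maps a hand at angle A degrees to (360 - A) degrees, which sends a reading of T minutes past 12:00 to (720 - T) minutes past 12:00.
Mirror reads 8:52 = 532 minutes past 12:00.
Actual time: (720 - 532) mod 720 = 188 minutes = 3:08.

Final answer: 3:08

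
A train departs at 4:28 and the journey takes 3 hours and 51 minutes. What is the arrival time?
Starting time: 4:28
Adding 51 minutes to 28 minutes: 28 + 51 = 79 minutes = 1 hour and 19 minutes
Adding 3 hours: 4 + 3 + 1 (carry) = 8
Final time: 8:19

Final answer: 8:19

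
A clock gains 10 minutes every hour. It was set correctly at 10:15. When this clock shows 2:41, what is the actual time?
For every 60 true minutes, the faulty clock advances 70 minutes, so 1 faulty-clock minute corresponds to 60/70 true minutes.
From 10:15 to 2:41 on the faulty dial is 266 minutes.
True elapsed: 266 x 60/70 = 228 minutes = 3 hours and 48 minutes.
True time: 10:15 + 3 hours and 48 minutes = 2:03.

Final answer: 2:03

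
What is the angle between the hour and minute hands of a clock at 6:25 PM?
Hour hand position: 6 x 30 + 25 x 0.5 = 192.5 degrees
Minute hand position: 25 x 6 = 150 degrees
Difference: |192.5 - 150| = 42.5 degrees
The angle between the hands is 42.5 degrees

Final answer: 42.5 degrees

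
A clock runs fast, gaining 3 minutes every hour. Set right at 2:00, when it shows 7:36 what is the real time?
For every 60 true minutes, the faulty clock advances 63 minutes, so 1 faulty-clock minute corresponds to 60/63 true minutes.
From 2:00 to 7:36 on the faulty dial is 336 minutes.
True elapsed: 336 x 60/63 = 320 minutes = 5 hours and 20 minutes.
True time: 2:00 + 5 hours and 20 minutes = 7:20.

Final answer: 7:20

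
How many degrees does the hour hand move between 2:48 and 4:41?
The hour hand moves 0.5 degrees per minute.
Time elapsed: 4:41 - 2:48 = 113 minutes
Angular displacement: 113 x 0.5 = 56.5 degrees

Final answer: 56.5 degrees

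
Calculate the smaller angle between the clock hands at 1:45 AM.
Hour hand position: 1 x 30 + 45 x 0.5 = 52.5 degrees
Minute hand position: 45 x 6 = 270 degrees
Difference: |52.5 - 270| = 217.5 degrees
Since 217.5 > 180, the smaller angle is 360 - 217.5 = 142.5 degrees

Final answer: 142.5 degrees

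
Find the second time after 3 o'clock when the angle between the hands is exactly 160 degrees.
At t minutes past 3:00, the hour hand is at 30 x 3 + 0.5t degrees and the minute hand is at 6t degrees.
The smaller angle between them is 160 degrees when |30H - 5.5t| = 160 or |30H - 5.5t| = 200.
With H = 3, solve 30 x 3 - 5.5t = +/- target for each target:
  t = (30 x 3 - 160) / 5.5 = -12.73 (outside (0, 60))
  t = (30 x 3 + 160) / 5.5 = 45.45
  t = (30 x 3 - 200) / 5.5 = -20 (outside (0, 60))
  t = (30 x 3 + 200) / 5.5 = 52.73
Valid solutions in (0, 60): {45.45, 52.73} minutes.
The second occurrence is t = 52.73 minutes.
The hands form a 160-degree angle at 52.73 minutes past 3:00.

Final answer: 52.73 minutes past 3:00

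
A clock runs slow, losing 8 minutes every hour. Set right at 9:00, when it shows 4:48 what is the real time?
For every 60 true minutes, the faulty clock advances 52 minutes, so 1 faulty-clock minute corresponds to 60/52 true minutes.
From 9:00 to 4:48 on the faulty dial is 468 minutes.
True elapsed: 468 x 60/52 = 540 minutes = 9 hours.
True time: 9:00 + 9 hours = 6:00.

Final answer: 6:00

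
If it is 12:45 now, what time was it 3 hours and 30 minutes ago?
Starting time: 12:45 = 45 total minutes past 12:00
Subtracting: 3 hours and 30 minutes = 210 minutes
45 - 210 = -165 (negative, add 12 hours = 720) = 555 minutes
= 9 hours and 15 minutes past 12:00 = 9:15

Final answer: 9:15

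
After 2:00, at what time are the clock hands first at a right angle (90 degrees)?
At t minutes past 2:00, the hour hand is at 30 x 2 + 0.5t degrees and the minute hand is at 6t degrees.
The smaller angle between them is 90 degrees when |30H - 5.5t| = 90 or |30H - 5.5t| = 270.
With H = 2, solve 30 x 2 - 5.5t = +/- target for each target:
  t = (30 x 2 - 90) / 5.5 = -5.45 (outside (0, 60))
  t = (30 x 2 + 90) / 5.5 = 27.27
  t = (30 x 2 - 270) / 5.5 = -38.18 (outside (0, 60))
  t = (30 x 2 + 270) / 5.5 = 60 (outside (0, 60))
Valid solutions in (0, 60): {27.27} minutes.
First occurrence: t = 27.27 minutes.
The hands are at right angles at 27.27 minutes past 2:00.

Final answer: 27.27 minutes past 2:00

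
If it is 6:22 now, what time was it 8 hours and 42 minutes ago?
Starting time: 6:22 = 382 total minutes past 12:00
Subtracting: 8 hours and 42 minutes = 522 minutes
382 - 522 = -140 (negative, add 12 hours = 720) = 580 minutes
= 9 hours and 40 minutes past 12:00 = 9:40

Final answer: 9:40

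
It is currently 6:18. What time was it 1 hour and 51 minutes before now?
Starting time: 6:18 = 378 total minutes past 12:00
Subtracting: 1 hour and 51 minutes = 111 minutes
378 - 111 = 267 minutes
= 4 hours and 27 minutes past 12:00 = 4:27

Final answer: 4:27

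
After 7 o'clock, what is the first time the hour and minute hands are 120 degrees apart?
At t minutes past 7:00, the hour hand is at 30 x 7 + 0.5t degrees and the minute hand is at 6t degrees.
The smaller angle between them is 120 degrees when |30H - 5.5t| = 120 or |30H - 5.5t| = 240.
With H = 7, solve 30 x 7 - 5.5t = +/- target for each target:
  t = (30 x 7 - 120) / 5.5 = 16.36
  t = (30 x 7 + 120) / 5.5 = 60 (outside (0, 60))
  t = (30 x 7 - 240) / 5.5 = -5.45 (outside (0, 60))
  t = (30 x 7 + 240) / 5.5 = 81.82 (outside (0, 60))
Valid solutions in (0, 60): {16.36} minutes.
The first occurrence is t = 16.36 minutes.
The hands form a 120-degree angle at 16.36 minutes past 7:00.

Final answer: 16.36 minutes past 7:00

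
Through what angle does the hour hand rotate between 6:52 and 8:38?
The hour hand moves 0.5 degrees per minute.
Time elapsed: 8:38 - 6:52 = 106 minutes
Angular displacement: 106 x 0.5 = 53 degrees

Final answer: 53 degrees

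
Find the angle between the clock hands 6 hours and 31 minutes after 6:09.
First find the time 6 hours and 31 minutes after 6:09.
Total minutes: 6 x 60 + 9 + 6 x 60 + 31 = 760.
760 mod 720 = 40 minutes = 12:40.
Now compute the angle at 12:40:
Hour hand: 0 x 30 + 40 x 0.5 = 20 degrees
Minute hand: 40 x 6 = 240 degrees
Difference: |20 - 240| = 220 degrees
Smaller angle: 360 - 220 = 140 degrees

Final answer: 140 degrees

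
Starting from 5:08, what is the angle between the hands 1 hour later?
First find the time 1 hour after 5:08.
Total minutes: 5 x 60 + 8 + 1 x 60 + 0 = 368.
368 mod 720 = 368 minutes = 6:08.
Now compute the angle at 6:08:
Hour hand: 6 x 30 + 8 x 0.5 = 184 degrees
Minute hand: 8 x 6 = 48 degrees
Difference: |184 - 48| = 136 degrees
The angle is 136 degrees

Final answer: 136 degrees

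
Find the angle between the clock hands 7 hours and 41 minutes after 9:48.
First find the time 7 hours and 41 minutes after 9:48.
Total minutes: 9 x 60 + 48 + 7 x 60 + 41 = 1049.
1049 mod 720 = 329 minutes = 5:29.
Now compute the angle at 5:29:
Hour hand: 5 x 30 + 29 x 0.5 = 164.5 degrees
Minute hand: 29 x 6 = 174 degrees
Difference: |164.5 - 174| = 9.5 degrees
The angle is 9.5 degrees

Final answer: 9.5 degrees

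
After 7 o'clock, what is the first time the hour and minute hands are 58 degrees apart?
At t minutes past 7:00, the hour hand is at 30 x 7 + 0.5t degrees and the minute hand is at 6t degrees.
The smaller angle between them is 58 degrees when |30H - 5.5t| = 58 or |30H - 5.5t| = 302.
With H = 7, solve 30 x 7 - 5.5t = +/- target for each target:
  t = (30 x 7 - 58) / 5.5 = 27.64
  t = (30 x 7 + 58) / 5.5 = 48.73
  t = (30 x 7 - 302) / 5.5 = -16.73 (outside (0, 60))
  t = (30 x 7 + 302) / 5.5 = 93.09 (outside (0, 60))
Valid solutions in (0, 60): {27.64, 48.73} minutes.
The first occurrence is t = 27.64 minutes.
The hands form a 58-degree angle at 27.64 minutes past 7:00.

Final answer: 27.64 minutes past 7:00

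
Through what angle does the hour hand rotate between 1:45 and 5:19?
The hour hand moves 0.5 degrees per minute.
Time elapsed: 5:19 - 1:45 = 214 minutes
Angular displacement: 214 x 0.5 = 107 degrees

Final answer: 107 degrees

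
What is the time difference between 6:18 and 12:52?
From 6:18 to 12:52:
(12 x 60 + 52) - (6 x 60 + 18) = 772 - 378 = 394 minutes
= 6 hours and 34 minutes

Final answer: 6 hours and 34 minutes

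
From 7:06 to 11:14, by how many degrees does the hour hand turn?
The hour hand moves 0.5 degrees per minute.
Time elapsed: 11:14 - 7:06 = 248 minutes
Angular displacement: 248 x 0.5 = 124 degrees

Final answer: 124 degrees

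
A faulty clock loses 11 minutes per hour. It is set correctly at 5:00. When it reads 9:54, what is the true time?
For every 60 true minutes, the faulty clock advances 49 minutes, so 1 faulty-clock minute corresponds to 60/49 true minutes.
From 5:00 to 9:54 on the faulty dial is 294 minutes.
True elapsed: 294 x 60/49 = 360 minutes = 6 hours.
True time: 5:00 + 6 hours = 11:00.

Final answer: 11:00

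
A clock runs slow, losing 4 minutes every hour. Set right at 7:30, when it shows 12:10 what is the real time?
For every 60 true minutes, the faulty clock advances 56 minutes, so 1 faulty-clock minute corresponds to 60/56 true minutes.
From 7:30 to 12:10 on the faulty dial is 280 minutes.
True elapsed: 280 x 60/56 = 300 minutes = 5 hours.
True time: 7:30 + 5 hours = 12:30.

Final answer: 12:30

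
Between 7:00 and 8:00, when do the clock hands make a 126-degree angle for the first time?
At t minutes past 7:00, the hour hand is at 30 x 7 + 0.5t degrees and the minute hand is at 6t degrees.
The smaller angle between them is 126 degrees when |30H - 5.5t| = 126 or |30H - 5.5t| = 234.
With H = 7, solve 30 x 7 - 5.5t = +/- target for each target:
  t = (30 x 7 - 126) / 5.5 = 15.27
  t = (30 x 7 + 126) / 5.5 = 61.09 (outside (0, 60))
  t = (30 x 7 - 234) / 5.5 = -4.36 (outside (0, 60))
  t = (30 x 7 + 234) / 5.5 = 80.73 (outside (0, 60))
Valid solutions in (0, 60): {15.27} minutes.
The first occurrence is t = 15.27 minutes.
The hands form a 126-degree angle at 15.27 minutes past 7:00.

Final answer: 15.27 minutes past 7:00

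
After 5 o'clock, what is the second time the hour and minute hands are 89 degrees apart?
At t minutes past 5:00, the hour hand is at 30 x 5 + 0.5t degrees and the minute hand is at 6t degrees.
The smaller angle between them is 89 degrees when |30H - 5.5t| = 89 or |30H - 5.5t| = 271.
With H = 5, solve 30 x 5 - 5.5t = +/- target for each target:
  t = (30 x 5 - 89) / 5.5 = 11.09
  t = (30 x 5 + 89) / 5.5 = 43.45
  t = (30 x 5 - 271) / 5.5 = -22 (outside (0, 60))
  t = (30 x 5 + 271) / 5.5 = 76.55 (outside (0, 60))
Valid solutions in (0, 60): {11.09, 43.45} minutes.
The second occurrence is t = 43.45 minutes.
The hands form a 89-degree angle at 43.45 minutes past 5:00.

Final answer: 43.45 minutes past 5:00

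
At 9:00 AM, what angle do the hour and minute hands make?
Hour hand position: 9 x 30 + 0 x 0.5 = 270 degrees
Minute hand position: 0 x 6 = 0 degrees
Difference: |270 - 0| = 270 degrees
Since 270 > 180, the smaller angle is 360 - 270 = 90 degrees

Final answer: 90 degrees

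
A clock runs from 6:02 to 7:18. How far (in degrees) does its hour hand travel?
The hour hand moves 0.5 degrees per minute.
Time elapsed: 7:18 - 6:02 = 76 minutes
Angular displacement: 76 x 0.5 = 38 degrees

Final answer: 38 degrees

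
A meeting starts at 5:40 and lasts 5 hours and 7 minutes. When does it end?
Starting time: 5:40
Adding 7 minutes to 40 minutes: 40 + 7 = 47 minutes
Adding 5 hours: 5 + 5 = 10
Final time: 10:47

Final answer: 10:47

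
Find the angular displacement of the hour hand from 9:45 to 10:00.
The hour hand moves 0.5 degrees per minute.
Time elapsed: 10:00 - 9:45 = 15 minutes
Angular displacement: 15 x 0.5 = 7.5 degrees

Final answer: 7.5 degrees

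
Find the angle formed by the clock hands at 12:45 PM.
Hour hand position: 0 x 30 + 45 x 0.5 = 22.5 degrees
Minute hand position: 45 x 6 = 270 degrees
Difference: |22.5 - 270| = 247.5 degrees
Since 247.5 > 180, the smaller angle is 360 - 247.5 = 112.5 degrees

Final answer: 112.5 degrees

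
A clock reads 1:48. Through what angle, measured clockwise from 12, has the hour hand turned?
The hour hand moves 30 degrees per hour and 0.5 degrees per minute.
At 1:48: (1) x 30 + 48 x 0.5 = 30 + 24 = 54 degrees

Final answer: 54 degrees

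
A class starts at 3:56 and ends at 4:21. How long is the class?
From 3:56 to 4:21:
(4 x 60 + 21) - (3 x 60 + 56) = 261 - 236 = 25 minutes
= 25 minutes

Final answer: 25 minutes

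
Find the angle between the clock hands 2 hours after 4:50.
First find the time 2 hours after 4:50.
Total minutes: 4 x 60 + 50 + 2 x 60 + 0 = 410.
410 mod 720 = 410 minutes = 6:50.
Now compute the angle at 6:50:
Hour hand: 6 x 30 + 50 x 0.5 = 205 degrees
Minute hand: 50 x 6 = 300 degrees
Difference: |205 - 300| = 95 degrees
The angle is 95 degrees

Final answer: 95 degrees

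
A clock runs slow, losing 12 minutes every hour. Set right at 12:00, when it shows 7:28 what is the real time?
For every 60 true minutes, the faulty clock advances 48 minutes, so 1 faulty-clock minute corresponds to 60/48 true minutes.
From 12:00 to 7:28 on the faulty dial is 448 minutes.
True elapsed: 448 x 60/48 = 560 minutes = 9 hours and 20 minutes.
True time: 12:00 + 9 hours and 20 minutes = 9:20.

Final answer: 9:20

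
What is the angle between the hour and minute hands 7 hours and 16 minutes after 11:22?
First find the time 7 hours and 16 minutes after 11:22.
Total minutes: 11 x 60 + 22 + 7 x 60 + 16 = 1118.
1118 mod 720 = 398 minutes = 6:38.
Now compute the angle at 6:38:
Hour hand: 6 x 30 + 38 x 0.5 = 199 degrees
Minute hand: 38 x 6 = 228 degrees
Difference: |199 - 228| = 29 degrees
The angle is 29 degrees

Final answer: 29 degrees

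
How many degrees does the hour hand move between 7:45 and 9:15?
The hour hand moves 0.5 degrees per minute.
Time elapsed: 9:15 - 7:45 = 90 minutes
Angular displacement: 90 x 0.5 = 45 degrees

Final answer: 45 degrees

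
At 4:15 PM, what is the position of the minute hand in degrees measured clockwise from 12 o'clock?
The minute hand moves 6 degrees per minute.
At 4:15: 15 x 6 = 90 degrees

Final answer: 90 degrees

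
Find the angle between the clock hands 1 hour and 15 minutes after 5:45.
First find the time 1 hour and 15 minutes after 5:45.
Total minutes: 5 x 60 + 45 + 1 x 60 + 15 = 420.
420 mod 720 = 420 minutes = 7:00.
Now compute the angle at 7:00:
Hour hand: 7 x 30 + 0 x 0.5 = 210 degrees
Minute hand: 0 x 6 = 0 degrees
Difference: |210 - 0| = 210 degrees
Smaller angle: 360 - 210 = 150 degrees

Final answer: 150 degrees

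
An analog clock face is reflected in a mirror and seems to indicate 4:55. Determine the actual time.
Reflection across the vertical (12-6) axis maps a hand at angle A degrees to (360 - A) degrees, which sends a reading of T minutes past 12:00 to (720 - T) minutes past 12:00.
Mirror reads 4:55 = 295 minutes past 12:00.
Actual time: (720 - 295) mod 720 = 425 minutes = 7:05.

Final answer: 7:05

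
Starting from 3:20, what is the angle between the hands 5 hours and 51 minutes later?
First find the time 5 hours and 51 minutes after 3:20.
Total minutes: 3 x 60 + 20 + 5 x 60 + 51 = 551.
551 mod 720 = 551 minutes = 9:11.
Now compute the angle at 9:11:
Hour hand: 9 x 30 + 11 x 0.5 = 275.5 degrees
Minute hand: 11 x 6 = 66 degrees
Difference: |275.5 - 66| = 209.5 degrees
Smaller angle: 360 - 209.5 = 150.5 degrees

Final answer: 150.5 degrees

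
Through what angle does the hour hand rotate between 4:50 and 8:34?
The hour hand moves 0.5 degrees per minute.
Time elapsed: 8:34 - 4:50 = 224 minutes
Angular displacement: 224 x 0.5 = 112 degrees

Final answer: 112 degrees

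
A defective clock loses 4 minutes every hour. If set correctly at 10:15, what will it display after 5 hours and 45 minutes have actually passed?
For every 60 true minutes, the faulty clock advances 60 - 4 = 56 minutes.
True elapsed: 5 hours and 45 minutes = 345 minutes.
Faulty clock advances: 345 x 56/60 = 322 minutes (drift: 23 minutes behind).
Shown time: 10:15 + 322 minutes = 3:37.

Final answer: 3:37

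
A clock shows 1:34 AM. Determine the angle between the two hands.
Hour hand position: 1 x 30 + 34 x 0.5 = 47 degrees
Minute hand position: 34 x 6 = 204 degrees
Difference: |47 - 204| = 157 degrees
The angle between the hands is 157 degrees

Final answer: 157 degrees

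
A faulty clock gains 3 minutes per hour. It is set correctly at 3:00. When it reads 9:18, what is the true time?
For every 60 true minutes, the faulty clock advances 63 minutes, so 1 faulty-clock minute corresponds to 60/63 true minutes.
From 3:00 to 9:18 on the faulty dial is 378 minutes.
True elapsed: 378 x 60/63 = 360 minutes = 6 hours.
True time: 3:00 + 6 hours = 9:00.

Final answer: 9:00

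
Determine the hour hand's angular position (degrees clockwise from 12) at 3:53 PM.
The hour hand moves 30 degrees per hour and 0.5 degrees per minute.
At 3:53: (3) x 30 + 53 x 0.5 = 90 + 26.5 = 116.5 degrees

Final answer: 116.5 degrees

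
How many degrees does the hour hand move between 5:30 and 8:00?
The hour hand moves 0.5 degrees per minute.
Time elapsed: 8:00 - 5:30 = 150 minutes
Angular displacement: 150 x 0.5 = 75 degrees

Final answer: 75 degrees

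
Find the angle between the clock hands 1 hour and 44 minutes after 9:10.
First find the time 1 hour and 44 minutes after 9:10.
Total minutes: 9 x 60 + 10 + 1 x 60 + 44 = 654.
654 mod 720 = 654 minutes = 10:54.
Now compute the angle at 10:54:
Hour hand: 10 x 30 + 54 x 0.5 = 327 degrees
Minute hand: 54 x 6 = 324 degrees
Difference: |327 - 324| = 3 degrees
The angle is 3 degrees

Final answer: 3 degrees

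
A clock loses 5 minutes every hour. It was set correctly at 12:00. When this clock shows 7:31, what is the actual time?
For every 60 true minutes, the faulty clock advances 55 minutes, so 1 faulty-clock minute corresponds to 60/55 true minutes.
From 12:00 to 7:31 on the faulty dial is 451 minutes.
True elapsed: 451 x 60/55 = 492 minutes = 8 hours and 12 minutes.
True time: 12:00 + 8 hours and 12 minutes = 8:12.

Final answer: 8:12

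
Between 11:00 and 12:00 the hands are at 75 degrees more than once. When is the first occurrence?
At t minutes past 11:00, the hour hand is at 30 x 11 + 0.5t degrees and the minute hand is at 6t degrees.
The smaller angle between them is 75 degrees when |30H - 5.5t| = 75 or |30H - 5.5t| = 285.
With H = 11, solve 30 x 11 - 5.5t = +/- target for each target:
  t = (30 x 11 - 75) / 5.5 = 46.36
  t = (30 x 11 + 75) / 5.5 = 73.64 (outside (0, 60))
  t = (30 x 11 - 285) / 5.5 = 8.18
  t = (30 x 11 + 285) / 5.5 = 111.82 (outside (0, 60))
Valid solutions in (0, 60): {8.18, 46.36} minutes.
The first occurrence is t = 8.18 minutes.
The hands form a 75-degree angle at 8.18 minutes past 11:00.

Final answer: 8.18 minutes past 11:00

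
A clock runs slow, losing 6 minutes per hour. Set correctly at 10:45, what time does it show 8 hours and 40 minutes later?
For every 60 true minutes, the faulty clock advances 60 - 6 = 54 minutes.
True elapsed: 8 hours and 40 minutes = 520 minutes.
Faulty clock advances: 520 x 54/60 = 468 minutes (drift: 52 minutes behind).
Shown time: 10:45 + 468 minutes = 6:33.

Final answer: 6:33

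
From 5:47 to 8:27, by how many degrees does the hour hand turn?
The hour hand moves 0.5 degrees per minute.
Time elapsed: 8:27 - 5:47 = 160 minutes
Angular displacement: 160 x 0.5 = 80 degrees

Final answer: 80 degrees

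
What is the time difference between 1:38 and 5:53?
From 1:38 to 5:53:
(5 x 60 + 53) - (1 x 60 + 38) = 353 - 98 = 255 minutes
= 4 hours and 15 minutes

Final answer: 4 hours and 15 minutes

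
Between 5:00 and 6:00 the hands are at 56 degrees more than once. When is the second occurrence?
At t minutes past 5:00, the hour hand is at 30 x 5 + 0.5t degrees and the minute hand is at 6t degrees.
The smaller angle between them is 56 degrees when |30H - 5.5t| = 56 or |30H - 5.5t| = 304.
With H = 5, solve 30 x 5 - 5.5t = +/- target for each target:
  t = (30 x 5 - 56) / 5.5 = 17.09
  t = (30 x 5 + 56) / 5.5 = 37.45
  t = (30 x 5 - 304) / 5.5 = -28 (outside (0, 60))
  t = (30 x 5 + 304) / 5.5 = 82.55 (outside (0, 60))
Valid solutions in (0, 60): {17.09, 37.45} minutes.
The second occurrence is t = 37.45 minutes.
The hands form a 56-degree angle at 37.45 minutes past 5:00.

Final answer: 37.45 minutes past 5:00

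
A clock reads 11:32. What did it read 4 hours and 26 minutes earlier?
Starting time: 11:32 = 692 total minutes past 12:00
Subtracting: 4 hours and 26 minutes = 266 minutes
692 - 266 = 426 minutes
= 7 hours and 6 minutes past 12:00 = 7:06

Final answer: 7:06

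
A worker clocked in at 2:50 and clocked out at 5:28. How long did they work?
From 2:50 to 5:28:
(5 x 60 + 28) - (2 x 60 + 50) = 328 - 170 = 158 minutes
= 2 hours and 38 minutes

Final answer: 2 hours and 38 minutes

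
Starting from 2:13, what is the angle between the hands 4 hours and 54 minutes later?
First find the time 4 hours and 54 minutes after 2:13.
Total minutes: 2 x 60 + 13 + 4 x 60 + 54 = 427.
427 mod 720 = 427 minutes = 7:07.
Now compute the angle at 7:07:
Hour hand: 7 x 30 + 7 x 0.5 = 213.5 degrees
Minute hand: 7 x 6 = 42 degrees
Difference: |213.5 - 42| = 171.5 degrees
The angle is 171.5 degrees

Final answer: 171.5 degrees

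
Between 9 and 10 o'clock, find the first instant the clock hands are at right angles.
At t minutes past 9:00, the hour hand is at 30 x 9 + 0.5t degrees and the minute hand is at 6t degrees.
The smaller angle between them is 90 degrees when |30H - 5.5t| = 90 or |30H - 5.5t| = 270.
With H = 9, solve 30 x 9 - 5.5t = +/- target for each target:
  t = (30 x 9 - 90) / 5.5 = 32.73
  t = (30 x 9 + 90) / 5.5 = 65.45 (outside (0, 60))
  t = (30 x 9 - 270) / 5.5 = 0 (outside (0, 60))
  t = (30 x 9 + 270) / 5.5 = 98.18 (outside (0, 60))
Valid solutions in (0, 60): {32.73} minutes.
First occurrence: t = 32.73 minutes.
The hands are at right angles at 32.73 minutes past 9:00.

Final answer: 32.73 minutes past 9:00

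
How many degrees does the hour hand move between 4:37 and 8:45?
The hour hand moves 0.5 degrees per minute.
Time elapsed: 8:45 - 4:37 = 248 minutes
Angular displacement: 248 x 0.5 = 124 degrees

Final answer: 124 degrees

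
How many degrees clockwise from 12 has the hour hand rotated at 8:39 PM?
The hour hand moves 30 degrees per hour and 0.5 degrees per minute.
At 8:39: (8) x 30 + 39 x 0.5 = 240 + 19.5 = 259.5 degrees

Final answer: 259.5 degrees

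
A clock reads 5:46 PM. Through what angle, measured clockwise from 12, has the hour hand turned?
The hour hand moves 30 degrees per hour and 0.5 degrees per minute.
At 5:46: (5) x 30 + 46 x 0.5 = 150 + 23 = 173 degrees

Final answer: 173 degrees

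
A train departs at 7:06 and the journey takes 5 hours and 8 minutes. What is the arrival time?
Starting time: 7:06
Adding 8 minutes to 6 minutes: 6 + 8 = 14 minutes
Adding 5 hours: 7 + 5 = 12
Final time: 12:14

Final answer: 12:14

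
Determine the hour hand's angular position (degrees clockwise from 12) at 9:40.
The hour hand moves 30 degrees per hour and 0.5 degrees per minute.
At 9:40: (9) x 30 + 40 x 0.5 = 270 + 20 = 290 degrees

Final answer: 290 degrees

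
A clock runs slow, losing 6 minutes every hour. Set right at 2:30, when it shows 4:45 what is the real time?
For every 60 true minutes, the faulty clock advances 54 minutes, so 1 faulty-clock minute corresponds to 60/54 true minutes.
From 2:30 to 4:45 on the faulty dial is 135 minutes.
True elapsed: 135 x 60/54 = 150 minutes = 2 hours and 30 minutes.
True time: 2:30 + 2 hours and 30 minutes = 5:00.

Final answer: 5:00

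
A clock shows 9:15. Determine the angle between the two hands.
Hour hand position: 9 x 30 + 15 x 0.5 = 277.5 degrees
Minute hand position: 15 x 6 = 90 degrees
Difference: |277.5 - 90| = 187.5 degrees
Since 187.5 > 180, the smaller angle is 360 - 187.5 = 172.5 degrees

Final answer: 172.5 degrees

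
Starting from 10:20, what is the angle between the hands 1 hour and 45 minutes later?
First find the time 1 hour and 45 minutes after 10:20.
Total minutes: 10 x 60 + 20 + 1 x 60 + 45 = 725.
725 mod 720 = 5 minutes = 12:05.
Now compute the angle at 12:05:
Hour hand: 0 x 30 + 5 x 0.5 = 2.5 degrees
Minute hand: 5 x 6 = 30 degrees
Difference: |2.5 - 30| = 27.5 degrees
The angle is 27.5 degrees

Final answer: 27.5 degrees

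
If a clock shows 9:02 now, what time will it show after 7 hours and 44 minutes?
Starting time: 9:02
Adding 44 minutes to 2 minutes: 2 + 44 = 46 minutes
Adding 7 hours: 9 + 7 = 16 - 12 = 4
Final time: 4:46

Final answer: 4:46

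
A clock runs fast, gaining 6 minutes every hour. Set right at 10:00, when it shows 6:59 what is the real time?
For every 60 true minutes, the faulty clock advances 66 minutes, so 1 faulty-clock minute corresponds to 60/66 true minutes.
From 10:00 to 6:59 on the faulty dial is 539 minutes.
True elapsed: 539 x 60/66 = 490 minutes = 8 hours and 10 minutes.
True time: 10:00 + 8 hours and 10 minutes = 6:10.

Final answer: 6:10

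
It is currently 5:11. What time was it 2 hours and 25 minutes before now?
Starting time: 5:11 = 311 total minutes past 12:00
Subtracting: 2 hours and 25 minutes = 145 minutes
311 - 145 = 166 minutes
= 2 hours and 46 minutes past 12:00 = 2:46

Final answer: 2:46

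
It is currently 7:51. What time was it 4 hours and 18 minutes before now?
Starting time: 7:51 = 471 total minutes past 12:00
Subtracting: 4 hours and 18 minutes = 258 minutes
471 - 258 = 213 minutes
= 3 hours and 33 minutes past 12:00 = 3:33

Final answer: 3:33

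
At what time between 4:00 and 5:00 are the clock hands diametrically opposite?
For hands to be 180 degrees apart: |30H - 5.5t| = 180
With H = 4: t = (30 x 4 + 180)/5.5 = 54.55 or t = (30 x 4 - 180)/5.5 = -10.91
First valid solution (0 < t < 60): t = 54.55 minutes
The hands are opposite at 54.55 minutes past 4:00.

Final answer: 54.55 minutes past 4:00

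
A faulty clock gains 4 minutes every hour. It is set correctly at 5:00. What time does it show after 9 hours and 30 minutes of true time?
For every 60 true minutes, the faulty clock advances 60 + 4 = 64 minutes.
True elapsed: 9 hours and 30 minutes = 570 minutes.
Faulty clock advances: 570 x 64/60 = 608 minutes (drift: 38 minutes ahead).
Shown time: 5:00 + 608 minutes = 3:08.

Final answer: 3:08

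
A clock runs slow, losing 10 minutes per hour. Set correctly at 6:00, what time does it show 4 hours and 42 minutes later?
For every 60 true minutes, the faulty clock advances 60 - 10 = 50 minutes.
True elapsed: 4 hours and 42 minutes = 282 minutes.
Faulty clock advances: 282 x 50/60 = 235 minutes (drift: 47 minutes behind).
Shown time: 6:00 + 235 minutes = 9:55.

Final answer: 9:55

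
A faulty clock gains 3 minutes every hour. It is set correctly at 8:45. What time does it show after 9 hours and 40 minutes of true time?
For every 60 true minutes, the faulty clock advances 60 + 3 = 63 minutes.
True elapsed: 9 hours and 40 minutes = 580 minutes.
Faulty clock advances: 580 x 63/60 = 609 minutes (drift: 29 minutes ahead).
Shown time: 8:45 + 609 minutes = 6:54.

Final answer: 6:54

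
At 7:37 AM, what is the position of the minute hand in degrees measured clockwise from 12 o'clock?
The minute hand moves 6 degrees per minute.
At 7:37: 37 x 6 = 222 degrees

Final answer: 222 degrees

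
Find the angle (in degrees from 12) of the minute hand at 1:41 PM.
The minute hand moves 6 degrees per minute.
At 1:41: 41 x 6 = 246 degrees

Final answer: 246 degrees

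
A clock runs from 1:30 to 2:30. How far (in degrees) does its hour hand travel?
The hour hand moves 0.5 degrees per minute.
Time elapsed: 2:30 - 1:30 = 60 minutes
Angular displacement: 60 x 0.5 = 30 degrees

Final answer: 30 degrees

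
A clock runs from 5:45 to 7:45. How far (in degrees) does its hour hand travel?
The hour hand moves 0.5 degrees per minute.
Time elapsed: 7:45 - 5:45 = 120 minutes
Angular displacement: 120 x 0.5 = 60 degrees

Final answer: 60 degrees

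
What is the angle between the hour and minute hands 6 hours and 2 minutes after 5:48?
First find the time 6 hours and 2 minutes after 5:48.
Total minutes: 5 x 60 + 48 + 6 x 60 + 2 = 710.
710 mod 720 = 710 minutes = 11:50.
Now compute the angle at 11:50:
Hour hand: 11 x 30 + 50 x 0.5 = 355 degrees
Minute hand: 50 x 6 = 300 degrees
Difference: |355 - 300| = 55 degrees
The angle is 55 degrees

Final answer: 55 degrees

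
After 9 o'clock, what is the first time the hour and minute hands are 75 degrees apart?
At t minutes past 9:00, the hour hand is at 30 x 9 + 0.5t degrees and the minute hand is at 6t degrees.
The smaller angle between them is 75 degrees when |30H - 5.5t| = 75 or |30H - 5.5t| = 285.
With H = 9, solve 30 x 9 - 5.5t = +/- target for each target:
  t = (30 x 9 - 75) / 5.5 = 35.45
  t = (30 x 9 + 75) / 5.5 = 62.73 (outside (0, 60))
  t = (30 x 9 - 285) / 5.5 = -2.73 (outside (0, 60))
  t = (30 x 9 + 285) / 5.5 = 100.91 (outside (0, 60))
Valid solutions in (0, 60): {35.45} minutes.
The first occurrence is t = 35.45 minutes.
The hands form a 75-degree angle at 35.45 minutes past 9:00.

Final answer: 35.45 minutes past 9:00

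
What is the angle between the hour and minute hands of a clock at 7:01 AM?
Hour hand position: 7 x 30 + 1 x 0.5 = 210.5 degrees
Minute hand position: 1 x 6 = 6 degrees
Difference: |210.5 - 6| = 204.5 degrees
Since 204.5 > 180, the smaller angle is 360 - 204.5 = 155.5 degrees

Final answer: 155.5 degrees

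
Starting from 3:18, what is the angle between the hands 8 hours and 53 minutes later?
First find the time 8 hours and 53 minutes after 3:18.
Total minutes: 3 x 60 + 18 + 8 x 60 + 53 = 731.
731 mod 720 = 11 minutes = 12:11.
Now compute the angle at 12:11:
Hour hand: 0 x 30 + 11 x 0.5 = 5.5 degrees
Minute hand: 11 x 6 = 66 degrees
Difference: |5.5 - 66| = 60.5 degrees
The angle is 60.5 degrees

Final answer: 60.5 degrees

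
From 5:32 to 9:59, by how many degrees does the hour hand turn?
The hour hand moves 0.5 degrees per minute.
Time elapsed: 9:59 - 5:32 = 267 minutes
Angular displacement: 267 x 0.5 = 133.5 degrees

Final answer: 133.5 degrees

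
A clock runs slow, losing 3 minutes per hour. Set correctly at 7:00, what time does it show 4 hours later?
For every 60 true minutes, the faulty clock advances 60 - 3 = 57 minutes.
True elapsed: 4 hours = 240 minutes.
Faulty clock advances: 240 x 57/60 = 228 minutes (drift: 12 minutes behind).
Shown time: 7:00 + 228 minutes = 10:48.

Final answer: 10:48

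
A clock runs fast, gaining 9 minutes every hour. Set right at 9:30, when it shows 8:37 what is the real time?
For every 60 true minutes, the faulty clock advances 69 minutes, so 1 faulty-clock minute corresponds to 60/69 true minutes.
From 9:30 to 8:37 on the faulty dial is 667 minutes.
True elapsed: 667 x 60/69 = 580 minutes = 9 hours and 40 minutes.
True time: 9:30 + 9 hours and 40 minutes = 7:10.

Final answer: 7:10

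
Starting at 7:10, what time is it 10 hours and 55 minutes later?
Starting time: 7:10
Adding 55 minutes to 10 minutes: 10 + 55 = 65 minutes = 1 hour and 5 minutes
Adding 10 hours: 7 + 10 + 1 (carry) = 18 - 12 = 6
Final time: 6:05

Final answer: 6:05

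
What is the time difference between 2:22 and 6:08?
From 2:22 to 6:08:
(6 x 60 + 8) - (2 x 60 + 22) = 368 - 142 = 226 minutes
= 3 hours and 46 minutes

Final answer: 3 hours and 46 minutes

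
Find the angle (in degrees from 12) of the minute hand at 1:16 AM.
The minute hand moves 6 degrees per minute.
At 1:16: 16 x 6 = 96 degrees

Final answer: 96 degrees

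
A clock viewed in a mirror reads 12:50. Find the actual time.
Reflection across the vertical (12-6) axis maps a hand at angle A degrees to (360 - A) degrees, which sends a reading of T minutes past 12:00 to (720 - T) minutes past 12:00.
Mirror reads 12:50 = 50 minutes past 12:00.
Actual time: (720 - 50) mod 720 = 670 minutes = 11:10.

Final answer: 11:10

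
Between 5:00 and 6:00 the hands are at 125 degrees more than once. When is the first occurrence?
At t minutes past 5:00, the hour hand is at 30 x 5 + 0.5t degrees and the minute hand is at 6t degrees.
The smaller angle between them is 125 degrees when |30H - 5.5t| = 125 or |30H - 5.5t| = 235.
With H = 5, solve 30 x 5 - 5.5t = +/- target for each target:
  t = (30 x 5 - 125) / 5.5 = 4.55
  t = (30 x 5 + 125) / 5.5 = 50
  t = (30 x 5 - 235) / 5.5 = -15.45 (outside (0, 60))
  t = (30 x 5 + 235) / 5.5 = 70 (outside (0, 60))
Valid solutions in (0, 60): {4.55, 50} minutes.
The first occurrence is t = 4.55 minutes.
The hands form a 125-degree angle at 4.55 minutes past 5:00.

Final answer: 4.55 minutes past 5:00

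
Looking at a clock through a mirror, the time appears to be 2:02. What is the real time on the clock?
Reflection across the vertical (12-6) axis maps a hand at angle A degrees to (360 - A) degrees, which sends a reading of T minutes past 12:00 to (720 - T) minutes past 12:00.
Mirror reads 2:02 = 122 minutes past 12:00.
Actual time: (720 - 122) mod 720 = 598 minutes = 9:58.

Final answer: 9:58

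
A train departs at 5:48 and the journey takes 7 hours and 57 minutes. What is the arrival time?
Starting time: 5:48
Adding 57 minutes to 48 minutes: 48 + 57 = 105 minutes = 1 hour and 45 minutes
Adding 7 hours: 5 + 7 + 1 (carry) = 13 - 12 = 1
Final time: 1:45

Final answer: 1:45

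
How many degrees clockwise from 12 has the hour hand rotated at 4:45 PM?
The hour hand moves 30 degrees per hour and 0.5 degrees per minute.
At 4:45: (4) x 30 + 45 x 0.5 = 120 + 22.5 = 142.5 degrees

Final answer: 142.5 degrees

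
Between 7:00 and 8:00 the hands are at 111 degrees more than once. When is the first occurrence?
At t minutes past 7:00, the hour hand is at 30 x 7 + 0.5t degrees and the minute hand is at 6t degrees.
The smaller angle between them is 111 degrees when |30H - 5.5t| = 111 or |30H - 5.5t| = 249.
With H = 7, solve 30 x 7 - 5.5t = +/- target for each target:
  t = (30 x 7 - 111) / 5.5 = 18
  t = (30 x 7 + 111) / 5.5 = 58.36
  t = (30 x 7 - 249) / 5.5 = -7.09 (outside (0, 60))
  t = (30 x 7 + 249) / 5.5 = 83.45 (outside (0, 60))
Valid solutions in (0, 60): {18, 58.36} minutes.
The first occurrence is t = 18 minutes.
The hands form a 111-degree angle at 18 minutes past 7:00.

Final answer: 18 minutes past 7:00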